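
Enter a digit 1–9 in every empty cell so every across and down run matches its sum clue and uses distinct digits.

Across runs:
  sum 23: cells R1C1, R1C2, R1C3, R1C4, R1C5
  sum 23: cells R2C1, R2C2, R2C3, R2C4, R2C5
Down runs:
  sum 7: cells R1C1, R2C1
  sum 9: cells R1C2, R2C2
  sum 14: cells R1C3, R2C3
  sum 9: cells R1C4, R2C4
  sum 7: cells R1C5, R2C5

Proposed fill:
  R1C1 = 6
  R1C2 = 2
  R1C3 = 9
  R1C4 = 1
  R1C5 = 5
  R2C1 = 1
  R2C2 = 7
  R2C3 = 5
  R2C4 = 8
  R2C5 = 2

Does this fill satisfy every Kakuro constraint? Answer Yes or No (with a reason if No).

Across: 6+2+9+1+5=23; 1+7+5+8+2=23. Down: 6+1=7; 2+7=9; 9+5=14; 1+8=9; 5+2=7. No digit repeats within any run.

Yes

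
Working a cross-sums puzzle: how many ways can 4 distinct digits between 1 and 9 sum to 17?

9

4 distinct digits from 1–9 sum between 10 and 30.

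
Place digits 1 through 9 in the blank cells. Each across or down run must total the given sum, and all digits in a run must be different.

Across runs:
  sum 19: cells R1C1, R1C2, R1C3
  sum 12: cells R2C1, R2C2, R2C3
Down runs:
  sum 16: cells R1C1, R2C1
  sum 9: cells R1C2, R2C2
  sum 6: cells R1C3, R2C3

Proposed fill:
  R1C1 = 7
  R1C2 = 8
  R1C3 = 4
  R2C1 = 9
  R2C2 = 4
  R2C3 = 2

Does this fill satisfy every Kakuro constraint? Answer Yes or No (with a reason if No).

No — the across run R2C1–R2C3 sums to 15, not 12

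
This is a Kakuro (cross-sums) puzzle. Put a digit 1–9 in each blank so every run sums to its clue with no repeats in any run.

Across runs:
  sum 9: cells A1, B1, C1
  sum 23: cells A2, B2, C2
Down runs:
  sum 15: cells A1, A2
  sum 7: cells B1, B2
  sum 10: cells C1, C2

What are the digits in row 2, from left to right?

23 in 3 cells must be {6,8,9}.
The 9 across and the 15 down share only 6, so A1 = 6.
A2 = 15 − 6 = 9 completes the 15 down.
Given what's placed, B2 must be 6 to fit the 23 across and 7 down.
C2 = 23 − 15 = 8 completes the 23 across.
B1 = 7 − 6 = 1 completes the 7 down.
C1 = 9 − 7 = 2 completes the 9 across.

9 6 8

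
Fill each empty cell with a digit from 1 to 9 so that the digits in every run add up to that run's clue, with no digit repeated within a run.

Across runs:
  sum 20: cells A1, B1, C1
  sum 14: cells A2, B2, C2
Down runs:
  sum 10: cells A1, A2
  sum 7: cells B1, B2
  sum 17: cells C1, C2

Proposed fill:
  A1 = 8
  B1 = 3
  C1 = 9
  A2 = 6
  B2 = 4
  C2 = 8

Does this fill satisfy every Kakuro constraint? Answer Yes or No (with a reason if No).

No — the across run A2–C2 sums to 18, not 14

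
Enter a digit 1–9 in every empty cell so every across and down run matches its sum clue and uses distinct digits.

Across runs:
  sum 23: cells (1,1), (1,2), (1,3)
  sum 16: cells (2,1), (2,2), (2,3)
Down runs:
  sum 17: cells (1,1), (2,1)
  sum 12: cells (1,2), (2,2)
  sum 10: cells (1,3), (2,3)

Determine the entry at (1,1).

8

23 in 3 cells must be {6,8,9}; 17 in 2 cells must be {8,9}.
Nothing is forced directly, so branch on (1,1), whose candidates are 8 or 9. If (1,1) = 9: that forces (1,2) = 8, (1,3) = 6, (2,1) = 8, after which (2,2) would have to be in {1,2,3,5,6,7} for the 16 across but in {4} for the 12 down — contradiction. So (1,1) = 8.
Given what's placed, (1,2) must be 9 to fit the 23 across and 12 down.
(1,3) = 23 − 17 = 6 completes the 23 across.
(2,1) = 17 − 8 = 9 completes the 17 down.
(2,2) = 12 − 9 = 3 completes the 12 down.
(2,3) = 16 − 12 = 4 completes the 16 across.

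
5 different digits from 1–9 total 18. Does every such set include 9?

No

Counterexample: {1,2,3,4,8} sums to 18 without using 9.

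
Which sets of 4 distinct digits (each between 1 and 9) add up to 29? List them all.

4 distinct digits from 1–9 sum between 10 and 30.
Only one set works: {5,7,8,9}.

{5,7,8,9}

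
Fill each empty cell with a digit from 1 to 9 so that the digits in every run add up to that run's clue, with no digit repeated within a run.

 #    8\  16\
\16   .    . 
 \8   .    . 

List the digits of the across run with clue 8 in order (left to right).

16 in 2 cells must be {7,9}.
The 16 across and the 8 down share only 7, so R1C1 = 7.
R1C2 = 16 − 7 = 9 completes the 16 across.
R2C1 = 8 − 7 = 1 completes the 8 down.
R2C2 = 8 − 1 = 7 completes the 8 across.

1, 7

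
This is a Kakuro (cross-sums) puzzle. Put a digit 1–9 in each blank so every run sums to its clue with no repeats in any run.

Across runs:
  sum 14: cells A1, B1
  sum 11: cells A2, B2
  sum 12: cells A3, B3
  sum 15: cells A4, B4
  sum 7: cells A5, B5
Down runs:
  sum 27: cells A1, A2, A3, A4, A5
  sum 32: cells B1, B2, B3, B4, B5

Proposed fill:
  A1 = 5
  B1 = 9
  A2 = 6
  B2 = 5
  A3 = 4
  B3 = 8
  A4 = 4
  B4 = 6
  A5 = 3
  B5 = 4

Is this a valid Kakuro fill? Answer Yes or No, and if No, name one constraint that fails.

No — the down run A1–A5 sums to 22, not 27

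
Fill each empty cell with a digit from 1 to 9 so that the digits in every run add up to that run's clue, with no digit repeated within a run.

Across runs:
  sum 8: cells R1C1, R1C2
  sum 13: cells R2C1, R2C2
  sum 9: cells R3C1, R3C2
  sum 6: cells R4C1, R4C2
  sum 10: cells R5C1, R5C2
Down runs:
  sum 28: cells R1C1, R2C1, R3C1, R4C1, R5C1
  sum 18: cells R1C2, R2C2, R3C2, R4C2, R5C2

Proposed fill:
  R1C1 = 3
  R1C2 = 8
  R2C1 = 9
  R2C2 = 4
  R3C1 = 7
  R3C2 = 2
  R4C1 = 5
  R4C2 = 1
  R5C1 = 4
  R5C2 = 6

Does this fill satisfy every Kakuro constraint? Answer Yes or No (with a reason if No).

No — the down run R1C2–R5C2 sums to 21, not 18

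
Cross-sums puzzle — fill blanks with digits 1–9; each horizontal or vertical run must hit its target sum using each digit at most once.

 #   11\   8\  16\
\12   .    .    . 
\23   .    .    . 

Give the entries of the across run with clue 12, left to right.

3 2 7

23 in 3 cells must be {6,8,9}; 16 in 2 cells must be {7,9}.
The 23 across and the 8 down share only 6, so R2C2 = 6.
Given what's placed, R2C3 must be 9 to fit the 23 across and 16 down.
R1C2 = 8 − 6 = 2 completes the 8 down.
R1C3 = 16 − 9 = 7 completes the 16 down.
R2C1 = 23 − 15 = 8 completes the 23 across.
R1C1 = 12 − 9 = 3 completes the 12 across.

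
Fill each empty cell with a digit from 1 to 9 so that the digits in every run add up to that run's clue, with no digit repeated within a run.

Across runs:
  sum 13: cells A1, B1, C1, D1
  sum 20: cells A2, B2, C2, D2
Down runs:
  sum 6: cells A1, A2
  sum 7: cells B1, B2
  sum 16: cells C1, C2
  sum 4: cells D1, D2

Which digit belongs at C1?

7

16 in 2 cells must be {7,9}; 4 in 2 cells must be {1,3}.
Only 7 fits C1 under both its across sum 13 and down sum 16.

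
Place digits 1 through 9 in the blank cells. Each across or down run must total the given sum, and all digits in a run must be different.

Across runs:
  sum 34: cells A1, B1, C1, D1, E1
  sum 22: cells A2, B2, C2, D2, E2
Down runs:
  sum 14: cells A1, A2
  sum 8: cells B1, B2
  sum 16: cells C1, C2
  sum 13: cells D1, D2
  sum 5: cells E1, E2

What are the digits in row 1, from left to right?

34 in 5 cells must be {4,6,7,8,9}; 16 in 2 cells must be {7,9}.
Only 4 fits E1 under both its across sum 34 and down sum 5.
E2 = 5 − 4 = 1 completes the 5 down.
Nothing is forced directly, so branch on B1, whose candidates are 6 or 7. If B1 = 7: that forces C1 = 9, after which B2 would have to be in {2,3,4,5,6,7,8,9} for the 22 across but in {1} for the 8 down — contradiction. So B1 = 6.
B2 = 8 − 6 = 2 completes the 8 down.
No cell is forced outright now. A1 can only be 8 or 9 (the digits allowed by both its 34 across and its 14 down). If A1 = 9: that forces C1 = 7, D1 = 8, A2 = 5, after which C2 would have to be in {6,8} for the 22 across but in {9} for the 16 down — contradiction. So A1 = 8.
A2 = 14 − 8 = 6 completes the 14 down.
Given what's placed, C2 must be 9 to fit the 22 across and 16 down.
D2 = 22 − 18 = 4 completes the 22 across.
C1 = 16 − 9 = 7 completes the 16 down.
D1 = 34 − 25 = 9 completes the 34 across.

8 6 7 9 4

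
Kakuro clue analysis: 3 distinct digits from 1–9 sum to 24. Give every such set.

3 distinct digits from 1–9 sum between 6 and 24.
Only one set works: {7,8,9}.

{7,8,9}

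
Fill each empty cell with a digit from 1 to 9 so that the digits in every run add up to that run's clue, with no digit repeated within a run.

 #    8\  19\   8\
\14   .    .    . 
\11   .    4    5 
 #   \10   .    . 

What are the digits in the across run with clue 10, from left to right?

8 2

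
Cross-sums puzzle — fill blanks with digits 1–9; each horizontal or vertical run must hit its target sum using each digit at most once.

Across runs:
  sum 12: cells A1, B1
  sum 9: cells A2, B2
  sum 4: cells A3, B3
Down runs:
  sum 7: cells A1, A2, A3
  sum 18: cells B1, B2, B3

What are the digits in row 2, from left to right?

4 in 2 cells must be {1,3}; 7 in 3 cells must be {1,2,4}.
The 12 across and the 7 down share only 4, so A1 = 4.
B1 = 12 − 4 = 8 completes the 12 across.
Given what's placed, A3 must be 1 to fit the 4 across and 7 down.
B3 = 4 − 1 = 3 completes the 4 across.
A2 = 7 − 5 = 2 completes the 7 down.
B2 = 9 − 2 = 7 completes the 9 across.

2 7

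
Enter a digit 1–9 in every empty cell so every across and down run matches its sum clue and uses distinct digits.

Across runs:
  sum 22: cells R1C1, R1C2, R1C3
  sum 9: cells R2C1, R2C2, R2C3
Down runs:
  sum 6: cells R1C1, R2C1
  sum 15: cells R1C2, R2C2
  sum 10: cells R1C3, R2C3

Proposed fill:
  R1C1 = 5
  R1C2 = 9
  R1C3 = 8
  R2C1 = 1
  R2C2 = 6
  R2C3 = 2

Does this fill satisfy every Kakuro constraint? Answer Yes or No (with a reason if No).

Yes

Across: 5+9+8=22; 1+6+2=9. Down: 5+1=6; 9+6=15; 8+2=10. No digit repeats within any run.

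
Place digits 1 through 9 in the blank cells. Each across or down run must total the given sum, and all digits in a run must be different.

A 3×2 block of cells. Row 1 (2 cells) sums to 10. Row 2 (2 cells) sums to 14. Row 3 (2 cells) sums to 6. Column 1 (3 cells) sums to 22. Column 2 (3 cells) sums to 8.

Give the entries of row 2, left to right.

The 14 across and the 8 down share only 5, so (2,2) = 5.
The 6 across and the 22 down share only 5, so (3,1) = 5.
(3,2) = 6 − 5 = 1 completes the 6 across.
(1,2) = 8 − 6 = 2 completes the 8 down.
(2,1) = 14 − 5 = 9 completes the 14 across.
(1,1) = 10 − 2 = 8 completes the 10 across.

9 5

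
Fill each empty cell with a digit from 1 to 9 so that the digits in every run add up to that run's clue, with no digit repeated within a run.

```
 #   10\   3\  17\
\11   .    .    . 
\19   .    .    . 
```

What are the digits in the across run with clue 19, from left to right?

8, 2, 9

3 in 2 cells must be {1,2}; 17 in 2 cells must be {8,9}.
The 11 across and the 17 down share only 8, so R1C3 = 8.
The 19 across and the 3 down share only 2, so R2C2 = 2.
R2C3 = 17 − 8 = 9 completes the 17 down.
R1C2 = 3 − 2 = 1 completes the 3 down.
R2C1 = 19 − 11 = 8 completes the 19 across.
R1C1 = 11 − 9 = 2 completes the 11 across.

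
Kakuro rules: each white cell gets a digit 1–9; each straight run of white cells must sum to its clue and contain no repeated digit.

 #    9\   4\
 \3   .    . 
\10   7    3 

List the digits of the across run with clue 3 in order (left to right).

2 1

3 in 2 cells must be {1,2}; 4 in 2 cells must be {1,3}.
R1C1 = 9 − 7 = 2 completes the 9 down.
R1C2 = 3 − 2 = 1 completes the 3 across.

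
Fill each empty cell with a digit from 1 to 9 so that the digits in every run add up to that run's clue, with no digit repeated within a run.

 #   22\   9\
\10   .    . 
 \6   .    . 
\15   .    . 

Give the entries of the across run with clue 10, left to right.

8 2

The 6 across and the 22 down share only 5, so R2C1 = 5.
R2C2 = 6 − 5 = 1 completes the 6 across.
Given what's placed, R3C2 must be 6 to fit the 15 across and 9 down.
R1C2 = 9 − 7 = 2 completes the 9 down.
R3C1 = 15 − 6 = 9 completes the 15 across.
R1C1 = 10 − 2 = 8 completes the 10 across.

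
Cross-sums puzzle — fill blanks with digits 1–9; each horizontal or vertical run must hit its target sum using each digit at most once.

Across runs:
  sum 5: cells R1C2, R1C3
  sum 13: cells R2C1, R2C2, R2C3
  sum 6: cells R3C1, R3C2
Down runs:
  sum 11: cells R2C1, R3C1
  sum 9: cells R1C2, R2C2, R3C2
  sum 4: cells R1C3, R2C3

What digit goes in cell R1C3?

3

4 in 2 cells must be {1,3}.
Nothing is forced directly, so branch on R1C3, whose candidates are 1 or 3. If R1C3 = 1: that forces R1C2 = 4, R2C3 = 3, R3C2 = 2, after which R2C2 would have to be in {1,2,4,6,8,9} for the 13 across but in {3} for the 9 down — contradiction. So R1C3 = 3.
R1C2 = 5 − 3 = 2 completes the 5 across.
R2C3 = 4 − 3 = 1 completes the 4 down.
No cell is forced outright now. R3C2 can only be 1 or 4 (the digits allowed by both its 6 across and its 9 down). If R3C2 = 1: then R2C2 would have to be in {3,4,5,7,8,9} for the 13 across but in {6} for the 9 down — contradiction. So R3C2 = 4.
R2C2 = 9 − 6 = 3 completes the 9 down.
R3C1 = 6 − 4 = 2 completes the 6 across.
R2C1 = 13 − 4 = 9 completes the 13 across.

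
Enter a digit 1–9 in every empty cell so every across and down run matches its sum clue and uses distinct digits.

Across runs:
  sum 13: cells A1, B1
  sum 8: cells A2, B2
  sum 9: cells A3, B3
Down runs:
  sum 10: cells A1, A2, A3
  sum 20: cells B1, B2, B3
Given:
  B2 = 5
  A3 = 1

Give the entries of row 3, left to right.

1, 8

A2 = 8 − 5 = 3 completes the 8 across.
B3 = 9 − 1 = 8 completes the 9 across.
A1 = 10 − 4 = 6 completes the 10 down.
B1 = 13 − 6 = 7 completes the 13 across.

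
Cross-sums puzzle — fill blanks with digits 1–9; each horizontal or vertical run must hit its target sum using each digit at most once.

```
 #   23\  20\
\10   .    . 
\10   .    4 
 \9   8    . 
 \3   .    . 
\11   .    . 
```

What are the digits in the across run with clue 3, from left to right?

3 in 2 cells must be {1,2}.
R2C1 = 10 − 4 = 6 completes the 10 across.
R3C2 = 9 − 8 = 1 completes the 9 across.
Given what's placed, R4C2 must be 2 to fit the 3 across and 20 down.
R4C1 = 3 − 2 = 1 completes the 3 across.

1 2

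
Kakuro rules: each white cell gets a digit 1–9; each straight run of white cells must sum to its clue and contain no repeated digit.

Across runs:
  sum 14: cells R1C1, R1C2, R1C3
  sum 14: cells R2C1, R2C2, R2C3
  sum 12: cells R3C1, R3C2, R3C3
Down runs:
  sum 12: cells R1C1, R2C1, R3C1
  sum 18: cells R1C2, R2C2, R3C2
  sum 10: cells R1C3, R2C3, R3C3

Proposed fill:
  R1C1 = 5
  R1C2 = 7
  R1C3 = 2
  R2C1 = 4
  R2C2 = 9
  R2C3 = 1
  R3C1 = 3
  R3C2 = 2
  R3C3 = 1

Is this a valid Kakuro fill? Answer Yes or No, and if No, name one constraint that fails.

No — the across run R3C1–R3C3 sums to 6, not 12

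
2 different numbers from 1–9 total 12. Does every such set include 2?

No

Counterexample: {3,9} sums to 12 without using 2.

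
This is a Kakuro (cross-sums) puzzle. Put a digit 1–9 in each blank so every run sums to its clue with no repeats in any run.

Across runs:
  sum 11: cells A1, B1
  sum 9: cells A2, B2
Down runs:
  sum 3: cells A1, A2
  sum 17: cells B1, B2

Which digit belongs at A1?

3 in 2 cells must be {1,2}; 17 in 2 cells must be {8,9}.
The 11 across and the 3 down share only 2, so A1 = 2.
B1 = 11 − 2 = 9 completes the 11 across.
A2 = 3 − 2 = 1 completes the 3 down.
B2 = 9 − 1 = 8 completes the 9 across.

2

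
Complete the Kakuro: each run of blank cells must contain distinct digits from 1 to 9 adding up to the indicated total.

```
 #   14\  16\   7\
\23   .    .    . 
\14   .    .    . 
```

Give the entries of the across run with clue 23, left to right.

23 in 3 cells must be {6,8,9}; 16 in 2 cells must be {7,9}.
The 23 across and the 16 down share only 9, so R1C2 = 9.
Given what's placed, R1C3 must be 6 to fit the 23 across and 7 down.
R2C2 = 16 − 9 = 7 completes the 16 down.
R2C3 = 7 − 6 = 1 completes the 7 down.
R1C1 = 23 − 15 = 8 completes the 23 across.
R2C1 = 14 − 8 = 6 completes the 14 across.

8, 9, 6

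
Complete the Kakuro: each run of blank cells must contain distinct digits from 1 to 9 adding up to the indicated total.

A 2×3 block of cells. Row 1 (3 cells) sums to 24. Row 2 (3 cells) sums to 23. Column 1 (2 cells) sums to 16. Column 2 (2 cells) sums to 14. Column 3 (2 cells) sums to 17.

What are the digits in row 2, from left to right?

24 in 3 cells must be {7,8,9}; 23 in 3 cells must be {6,8,9}; 16 in 2 cells must be {7,9}.
The 23 across and the 16 down share only 9, so (2,1) = 9.
Given what's placed, (2,3) must be 8 to fit the 23 across and 17 down.
(1,1) = 16 − 9 = 7 completes the 16 down.
(1,3) = 17 − 8 = 9 completes the 17 down.
(2,2) = 23 − 17 = 6 completes the 23 across.
(1,2) = 24 − 16 = 8 completes the 24 across.

9, 6, 8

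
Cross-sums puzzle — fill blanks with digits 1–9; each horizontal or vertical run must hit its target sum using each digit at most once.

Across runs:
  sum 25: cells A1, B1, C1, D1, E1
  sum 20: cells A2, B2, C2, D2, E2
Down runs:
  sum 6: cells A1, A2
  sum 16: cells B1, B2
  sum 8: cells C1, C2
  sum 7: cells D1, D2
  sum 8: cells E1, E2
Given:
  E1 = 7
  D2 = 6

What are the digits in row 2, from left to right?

4 7 2 6 1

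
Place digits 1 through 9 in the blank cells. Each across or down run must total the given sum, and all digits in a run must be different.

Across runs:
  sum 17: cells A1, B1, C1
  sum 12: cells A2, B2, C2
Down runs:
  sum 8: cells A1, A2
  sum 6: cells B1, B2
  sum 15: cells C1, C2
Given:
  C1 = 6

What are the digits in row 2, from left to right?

C2 = 15 − 6 = 9 completes the 15 down.
Nothing is forced directly, so branch on B1, whose candidates are 2 or 4. If B1 = 2: then A1 would have to be in {9} for the 17 across but in {1,2,3,5,6,7} for the 8 down — contradiction. So B1 = 4.
A1 = 17 − 10 = 7 completes the 17 across.
A2 = 8 − 7 = 1 completes the 8 down.
B2 = 12 − 10 = 2 completes the 12 across.

1, 2, 9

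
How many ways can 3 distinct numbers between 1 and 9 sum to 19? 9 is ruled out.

3 distinct digits from 1–9 sum between 6 and 24.
Dropping sets that contain 9.
Enumerating: {4,7,8}, {5,6,8}.

2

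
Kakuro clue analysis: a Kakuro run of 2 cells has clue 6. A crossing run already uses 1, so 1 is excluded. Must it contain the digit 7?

No

The only way to make 6 from 2 distinct digits under that restriction is {2,4}, which does not contain 7.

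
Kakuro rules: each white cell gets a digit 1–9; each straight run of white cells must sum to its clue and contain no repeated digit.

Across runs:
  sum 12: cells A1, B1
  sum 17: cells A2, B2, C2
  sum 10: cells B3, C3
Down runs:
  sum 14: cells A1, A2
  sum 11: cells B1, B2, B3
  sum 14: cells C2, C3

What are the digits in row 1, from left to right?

5 7

Nothing is forced directly, so branch on A1, whose candidates are 5 or 8 or 9. If A1 = 8: that forces B1 = 4, A2 = 6, B2 = 2, C2 = 9, after which B3 would have to be in {1,2,3,4,6,7,8,9} for the 10 across but in {5} for the 11 down — contradiction. If A1 = 9: that forces B1 = 3, A2 = 5, after which B2 would have to be in {3,4,8,9} for the 17 across but in {1,2,6,7} for the 11 down — contradiction. So A1 = 5.
B1 = 12 − 5 = 7 completes the 12 across.
A2 = 14 − 5 = 9 completes the 14 down.
No cell is forced outright now. B2 can only be 1 or 3 (the digits allowed by both its 17 across and its 11 down). If B2 = 1: then C2 would have to be in {7} for the 17 across but in {5,6,8,9} for the 14 down — contradiction. So B2 = 3.
C2 = 17 − 12 = 5 completes the 17 across.
B3 = 11 − 10 = 1 completes the 11 down.
C3 = 10 − 1 = 9 completes the 10 across.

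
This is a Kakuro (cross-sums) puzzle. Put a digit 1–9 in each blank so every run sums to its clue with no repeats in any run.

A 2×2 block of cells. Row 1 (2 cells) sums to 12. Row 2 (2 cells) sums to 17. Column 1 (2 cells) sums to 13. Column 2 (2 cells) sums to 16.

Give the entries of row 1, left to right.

17 in 2 cells must be {8,9}; 16 in 2 cells must be {7,9}.
The 17 across and the 16 down share only 9, so (2,2) = 9.
(1,2) = 16 − 9 = 7 completes the 16 down.
(2,1) = 17 − 9 = 8 completes the 17 across.
(1,1) = 12 − 7 = 5 completes the 12 across.

5 7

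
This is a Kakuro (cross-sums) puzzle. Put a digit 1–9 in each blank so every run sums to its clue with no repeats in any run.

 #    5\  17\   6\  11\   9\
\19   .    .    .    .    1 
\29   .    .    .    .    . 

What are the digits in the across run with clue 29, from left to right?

2, 9, 4, 6, 8

17 in 2 cells must be {8,9}.
R2C5 = 9 − 1 = 8 completes the 9 down.
Given what's placed, R2C2 must be 9 to fit the 29 across and 17 down.
R1C2 = 17 − 9 = 8 completes the 17 down.
Nothing is forced directly, so branch on R1C1, whose candidates are 2 or 3. If R1C1 = 2: that forces R1C3 = 5, R1C4 = 3, R2C1 = 3, after which R2C3 would have to be in {2,4,5,7} for the 29 across but in {1} for the 6 down — contradiction. So R1C1 = 3.
R2C1 = 5 − 3 = 2 completes the 5 down.
R2C3 = 4: the only remaining digit allowed by both the 29 across and the 6 down.
R2C4 = 29 − 23 = 6 completes the 29 across.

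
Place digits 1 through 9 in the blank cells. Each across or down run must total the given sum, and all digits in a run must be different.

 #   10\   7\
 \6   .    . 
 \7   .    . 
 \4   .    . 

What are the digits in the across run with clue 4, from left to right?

3 1

4 in 2 cells must be {1,3}; 7 in 3 cells must be {1,2,4}.
The 4 across and the 7 down share only 1, so R3C2 = 1.
R3C1 = 4 − 1 = 3 completes the 4 across.
Nothing is forced directly, so branch on R1C2, whose candidates are 2 or 4. If R1C2 = 2: then R1C1 would have to be in {4} for the 6 across but in {1,2,5,6} for the 10 down — contradiction. So R1C2 = 4.
R1C1 = 6 − 4 = 2 completes the 6 across.
R2C1 = 10 − 5 = 5 completes the 10 down.
R2C2 = 7 − 5 = 2 completes the 7 across.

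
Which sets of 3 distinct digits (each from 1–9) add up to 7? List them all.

{1,2,4}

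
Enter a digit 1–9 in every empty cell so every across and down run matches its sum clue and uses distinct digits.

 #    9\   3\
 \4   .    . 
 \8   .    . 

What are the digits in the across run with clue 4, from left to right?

4 in 2 cells must be {1,3}; 3 in 2 cells must be {1,2}.
The 4 across and the 3 down share only 1, so R1C2 = 1.
R2C2 = 3 − 1 = 2 completes the 3 down.
R1C1 = 4 − 1 = 3 completes the 4 across.
R2C1 = 8 − 2 = 6 completes the 8 across.

3 1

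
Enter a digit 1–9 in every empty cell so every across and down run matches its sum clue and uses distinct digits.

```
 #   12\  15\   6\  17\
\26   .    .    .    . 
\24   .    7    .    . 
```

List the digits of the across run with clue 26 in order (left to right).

7 8 2 9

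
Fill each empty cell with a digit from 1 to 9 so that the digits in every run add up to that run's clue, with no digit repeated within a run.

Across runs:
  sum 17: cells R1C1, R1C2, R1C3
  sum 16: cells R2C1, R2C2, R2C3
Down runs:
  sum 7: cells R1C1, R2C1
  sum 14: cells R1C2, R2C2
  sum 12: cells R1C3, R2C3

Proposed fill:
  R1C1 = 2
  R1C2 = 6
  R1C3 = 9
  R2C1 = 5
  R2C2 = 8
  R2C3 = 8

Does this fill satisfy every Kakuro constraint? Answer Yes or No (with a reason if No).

No — the across run R2C1–R2C3 sums to 21, not 16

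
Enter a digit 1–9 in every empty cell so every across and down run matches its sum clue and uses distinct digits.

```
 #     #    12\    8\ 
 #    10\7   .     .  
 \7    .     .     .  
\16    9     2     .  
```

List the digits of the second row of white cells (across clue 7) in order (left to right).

1 4 2

7 in 3 cells must be {1,2,4}.
R2C1 = 10 − 9 = 1 completes the 10 down.
Given what's placed, R2C2 must be 4 to fit the 7 across and 12 down.
R2C3 = 7 − 5 = 2 completes the 7 across.
R3C3 = 16 − 11 = 5 completes the 16 across.
R1C2 = 12 − 6 = 6 completes the 12 down.
R1C3 = 7 − 6 = 1 completes the 7 across.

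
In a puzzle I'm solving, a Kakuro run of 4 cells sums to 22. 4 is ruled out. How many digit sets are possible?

4 distinct digits from 1–9 sum between 10 and 30.
Dropping sets that contain 4.
Enumerating: {1,5,7,9}, {1,6,7,8}, {2,3,8,9}, {2,5,6,9}, {2,5,7,8}, {3,5,6,8}.

6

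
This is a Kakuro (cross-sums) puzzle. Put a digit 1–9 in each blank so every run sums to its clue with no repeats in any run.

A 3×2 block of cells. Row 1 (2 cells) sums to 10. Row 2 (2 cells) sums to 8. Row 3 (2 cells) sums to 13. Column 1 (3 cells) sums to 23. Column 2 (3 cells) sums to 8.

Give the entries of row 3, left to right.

8 5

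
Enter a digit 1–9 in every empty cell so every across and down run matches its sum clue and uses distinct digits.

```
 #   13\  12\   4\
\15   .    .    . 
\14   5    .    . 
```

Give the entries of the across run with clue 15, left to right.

4 in 2 cells must be {1,3}.
R1C1 = 13 − 5 = 8 completes the 13 down.
Nothing is forced directly, so branch on R1C3, whose candidates are 1 or 3. If R1C3 = 1: then R1C2 would have to be in {6} for the 15 across but in {3,4,5,7,8,9} for the 12 down — contradiction. So R1C3 = 3.
R1C2 = 15 − 11 = 4 completes the 15 across.
R2C2 = 12 − 4 = 8 completes the 12 down.
R2C3 = 14 − 13 = 1 completes the 14 across.

8, 4, 3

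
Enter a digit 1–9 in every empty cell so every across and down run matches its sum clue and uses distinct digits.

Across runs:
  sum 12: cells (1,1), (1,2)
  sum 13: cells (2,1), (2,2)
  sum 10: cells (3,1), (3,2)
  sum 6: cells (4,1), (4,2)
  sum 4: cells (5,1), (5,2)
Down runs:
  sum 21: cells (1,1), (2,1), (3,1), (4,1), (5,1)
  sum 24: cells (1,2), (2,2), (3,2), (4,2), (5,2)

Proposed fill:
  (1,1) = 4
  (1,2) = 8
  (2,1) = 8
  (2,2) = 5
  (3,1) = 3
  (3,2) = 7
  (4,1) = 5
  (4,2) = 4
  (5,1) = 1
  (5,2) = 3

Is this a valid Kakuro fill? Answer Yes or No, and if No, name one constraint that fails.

No — the across run (4,1)–(4,2) sums to 9, not 6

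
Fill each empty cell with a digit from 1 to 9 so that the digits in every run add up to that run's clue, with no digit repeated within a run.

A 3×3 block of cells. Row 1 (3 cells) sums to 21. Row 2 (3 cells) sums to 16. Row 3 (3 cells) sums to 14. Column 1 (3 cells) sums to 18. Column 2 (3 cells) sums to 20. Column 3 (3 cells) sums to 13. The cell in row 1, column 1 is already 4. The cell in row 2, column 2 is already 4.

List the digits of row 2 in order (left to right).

Given what's placed, (1,2) must be 9 to fit the 21 across and 20 down.
(1,3) = 21 − 13 = 8 completes the 21 across.
Given what's placed, (2,3) must be 3 to fit the 16 across and 13 down.
(3,2) = 20 − 13 = 7 completes the 20 down.
(3,3) = 13 − 11 = 2 completes the 13 down.
(2,1) = 16 − 7 = 9 completes the 16 across.
(3,1) = 14 − 9 = 5 completes the 14 across.

9 4 3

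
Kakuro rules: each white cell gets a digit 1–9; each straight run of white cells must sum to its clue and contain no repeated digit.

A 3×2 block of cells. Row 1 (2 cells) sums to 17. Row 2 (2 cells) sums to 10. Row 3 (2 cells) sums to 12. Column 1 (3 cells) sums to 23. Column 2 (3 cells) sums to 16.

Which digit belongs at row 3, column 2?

17 in 2 cells must be {8,9}; 23 in 3 cells must be {6,8,9}.
Nothing is forced directly, so branch on (1,1), whose candidates are 8 or 9. If (1,1) = 9: that forces (1,2) = 8, (3,1) = 8, after which (3,2) would have to be in {4} for the 12 across but in {1,2,3,5,6,7} for the 16 down — contradiction. So (1,1) = 8.
(1,2) = 17 − 8 = 9 completes the 17 across.
Given what's placed, (3,1) must be 9 to fit the 12 across and 23 down.
(3,2) = 12 − 9 = 3 completes the 12 across.
(2,1) = 23 − 17 = 6 completes the 23 down.
(2,2) = 10 − 6 = 4 completes the 10 across.

3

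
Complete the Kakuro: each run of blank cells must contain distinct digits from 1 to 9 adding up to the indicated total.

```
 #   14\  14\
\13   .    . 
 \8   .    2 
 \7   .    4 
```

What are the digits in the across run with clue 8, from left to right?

R1C2 = 14 − 6 = 8 completes the 14 down.
R2C1 = 8 − 2 = 6 completes the 8 across.
R3C1 = 7 − 4 = 3 completes the 7 across.
R1C1 = 13 − 8 = 5 completes the 13 across.

6 2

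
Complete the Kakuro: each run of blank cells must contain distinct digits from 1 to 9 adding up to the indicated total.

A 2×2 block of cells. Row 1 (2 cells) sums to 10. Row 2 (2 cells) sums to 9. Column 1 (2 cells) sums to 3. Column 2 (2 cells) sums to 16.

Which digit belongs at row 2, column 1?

3 in 2 cells must be {1,2}; 16 in 2 cells must be {7,9}.
The 9 across and the 16 down share only 7, so (2,2) = 7.
(1,2) = 16 − 7 = 9 completes the 16 down.
(2,1) = 9 − 7 = 2 completes the 9 across.
(1,1) = 10 − 9 = 1 completes the 10 across.

2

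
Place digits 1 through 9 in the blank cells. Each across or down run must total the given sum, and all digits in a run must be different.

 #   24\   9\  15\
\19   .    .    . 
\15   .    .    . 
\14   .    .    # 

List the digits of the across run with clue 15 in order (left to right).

8 1 6

24 in 3 cells must be {7,8,9}.
Nothing is forced directly, so branch on R3C1, whose candidates are 8 or 9. If R3C1 = 8: that forces R3C2 = 6, R1C2 = 2, R2C2 = 1, R1C1 = 9, R1C3 = 8, after which R2C1 would have to be in {5,6,8,9} for the 15 across but in {7} for the 24 down — contradiction. So R3C1 = 9.
R3C2 = 14 − 9 = 5 completes the 14 across.
Given what's placed, R1C2 must be 3 to fit the 19 across and 9 down.
R2C2 = 9 − 8 = 1 completes the 9 down.
R1C1 = 7: the only remaining digit allowed by both the 19 across and the 24 down.
R1C3 = 19 − 10 = 9 completes the 19 across.
R2C1 = 24 − 16 = 8 completes the 24 down.
R2C3 = 15 − 9 = 6 completes the 15 across.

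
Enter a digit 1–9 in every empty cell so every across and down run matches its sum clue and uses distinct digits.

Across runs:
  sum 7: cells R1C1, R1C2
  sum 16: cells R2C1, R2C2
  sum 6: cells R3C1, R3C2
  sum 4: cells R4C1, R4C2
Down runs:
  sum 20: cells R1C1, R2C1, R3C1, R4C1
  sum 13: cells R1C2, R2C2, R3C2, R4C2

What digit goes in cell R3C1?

16 in 2 cells must be {7,9}; 4 in 2 cells must be {1,3}.
Only 7 fits R2C2 under both its across sum 16 and down sum 13.
R2C1 = 16 − 7 = 9 completes the 16 across.
Nothing is forced directly, so branch on R3C2, whose candidates are 1 or 2. If R3C2 = 1: that forces R3C1 = 5, after which R4C1 would have to be in {1,3} for the 4 across but in {2,4} for the 20 down — contradiction. So R3C2 = 2.
R3C1 = 6 − 2 = 4 completes the 6 across.

4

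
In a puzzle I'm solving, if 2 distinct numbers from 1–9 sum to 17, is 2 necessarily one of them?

The only way to make 17 from 2 distinct digits is {8,9}, which does not contain 2.

No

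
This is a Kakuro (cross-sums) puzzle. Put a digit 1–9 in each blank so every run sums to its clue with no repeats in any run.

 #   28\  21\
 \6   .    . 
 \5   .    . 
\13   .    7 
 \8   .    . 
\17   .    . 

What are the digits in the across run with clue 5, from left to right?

17 in 2 cells must be {8,9}.
R3C1 = 13 − 7 = 6 completes the 13 across.
R5C2 = 8: the only remaining digit allowed by both the 17 across and the 21 down.
R5C1 = 17 − 8 = 9 completes the 17 across.
Nothing is forced directly, so branch on R1C2, whose candidates are 1 or 2. If R1C2 = 1: that forces R1C1 = 5, R2C1 = 1, after which R2C2 would have to be in {4} for the 5 across but in {2,3} for the 21 down — contradiction. So R1C2 = 2.
R1C1 = 6 − 2 = 4 completes the 6 across.
No cell is forced outright now. R2C1 can only be 1 or 2 (the digits allowed by both its 5 across and its 28 down). If R2C1 = 1: then R2C2 would have to be in {4} for the 5 across but in {1,3} for the 21 down — contradiction. So R2C1 = 2.
R2C2 = 5 − 2 = 3 completes the 5 across.

2, 3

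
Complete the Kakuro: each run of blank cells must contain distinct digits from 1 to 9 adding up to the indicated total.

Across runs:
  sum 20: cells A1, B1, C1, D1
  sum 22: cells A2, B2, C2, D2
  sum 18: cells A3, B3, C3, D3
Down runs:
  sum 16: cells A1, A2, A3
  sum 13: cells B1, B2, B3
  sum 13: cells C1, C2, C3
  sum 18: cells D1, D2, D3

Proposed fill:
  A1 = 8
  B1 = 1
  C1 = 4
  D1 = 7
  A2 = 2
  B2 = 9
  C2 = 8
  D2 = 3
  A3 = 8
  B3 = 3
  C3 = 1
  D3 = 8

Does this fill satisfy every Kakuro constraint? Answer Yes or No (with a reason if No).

No — the across run A3–D3 sums to 20, not 18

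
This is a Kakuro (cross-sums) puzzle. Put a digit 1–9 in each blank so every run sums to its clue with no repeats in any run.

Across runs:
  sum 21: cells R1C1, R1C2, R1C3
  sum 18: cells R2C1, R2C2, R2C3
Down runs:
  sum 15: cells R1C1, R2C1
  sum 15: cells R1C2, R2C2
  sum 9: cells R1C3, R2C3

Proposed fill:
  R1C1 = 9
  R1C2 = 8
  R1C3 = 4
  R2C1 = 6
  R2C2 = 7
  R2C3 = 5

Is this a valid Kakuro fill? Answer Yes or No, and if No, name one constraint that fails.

Yes

Across: 9+8+4=21; 6+7+5=18. Down: 9+6=15; 8+7=15; 4+5=9. No digit repeats within any run.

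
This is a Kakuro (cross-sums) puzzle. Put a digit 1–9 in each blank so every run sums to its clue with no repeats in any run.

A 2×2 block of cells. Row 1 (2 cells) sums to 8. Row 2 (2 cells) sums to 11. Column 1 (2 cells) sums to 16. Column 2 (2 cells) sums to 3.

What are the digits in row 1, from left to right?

16 in 2 cells must be {7,9}; 3 in 2 cells must be {1,2}.
The 8 across and the 16 down share only 7, so (1,1) = 7.
(1,2) = 8 − 7 = 1 completes the 8 across.
(2,1) = 16 − 7 = 9 completes the 16 down.
(2,2) = 11 − 9 = 2 completes the 11 across.

7, 1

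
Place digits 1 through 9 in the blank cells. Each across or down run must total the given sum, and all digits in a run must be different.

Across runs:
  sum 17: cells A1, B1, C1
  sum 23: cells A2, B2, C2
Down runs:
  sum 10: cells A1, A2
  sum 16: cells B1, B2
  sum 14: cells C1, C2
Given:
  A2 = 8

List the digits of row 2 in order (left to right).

23 in 3 cells must be {6,8,9}; 16 in 2 cells must be {7,9}.
A1 = 10 − 8 = 2 completes the 10 down.
Given what's placed, B2 must be 9 to fit the 23 across and 16 down.
C2 = 23 − 17 = 6 completes the 23 across.
B1 = 16 − 9 = 7 completes the 16 down.
C1 = 17 − 9 = 8 completes the 17 across.

8 9 6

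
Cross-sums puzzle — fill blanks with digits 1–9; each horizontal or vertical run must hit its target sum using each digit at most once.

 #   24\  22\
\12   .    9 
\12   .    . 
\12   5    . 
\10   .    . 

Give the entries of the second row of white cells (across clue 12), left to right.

7 5

R1C1 = 12 − 9 = 3 completes the 12 across.
R3C2 = 12 − 5 = 7 completes the 12 across.
Nothing is forced directly, so branch on R2C1, whose candidates are 7 or 9. If R2C1 = 9: then R2C2 would have to be in {3} for the 12 across but in {1,2,4,5} for the 22 down — contradiction. So R2C1 = 7.
R2C2 = 12 − 7 = 5 completes the 12 across.
R4C1 = 24 − 15 = 9 completes the 24 down.
R4C2 = 10 − 9 = 1 completes the 10 across.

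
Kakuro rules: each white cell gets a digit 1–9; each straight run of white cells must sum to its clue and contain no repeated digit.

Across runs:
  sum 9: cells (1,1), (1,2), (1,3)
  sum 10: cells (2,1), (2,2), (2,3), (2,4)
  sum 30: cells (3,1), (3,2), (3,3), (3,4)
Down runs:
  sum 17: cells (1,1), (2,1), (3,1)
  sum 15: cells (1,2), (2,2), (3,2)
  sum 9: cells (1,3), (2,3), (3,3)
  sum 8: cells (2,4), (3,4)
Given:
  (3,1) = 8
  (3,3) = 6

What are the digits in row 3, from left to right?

8, 9, 6, 7

10 in 4 cells must be {1,2,3,4}; 30 in 4 cells must be {6,7,8,9}.
Given what's placed, (3,4) must be 7 to fit the 30 across and 8 down.
(2,4) = 8 − 7 = 1 completes the 8 down.
(3,2) = 30 − 21 = 9 completes the 30 across.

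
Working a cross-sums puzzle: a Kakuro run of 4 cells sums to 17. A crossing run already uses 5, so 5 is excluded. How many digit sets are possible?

4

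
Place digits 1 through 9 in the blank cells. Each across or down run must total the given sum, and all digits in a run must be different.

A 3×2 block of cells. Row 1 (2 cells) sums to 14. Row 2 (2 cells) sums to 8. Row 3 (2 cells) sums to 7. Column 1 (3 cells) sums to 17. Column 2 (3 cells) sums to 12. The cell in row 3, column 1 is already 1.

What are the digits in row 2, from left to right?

Given what's placed, (1,1) must be 9 to fit the 14 across and 17 down.
(1,2) = 14 − 9 = 5 completes the 14 across.
(2,1) = 17 − 10 = 7 completes the 17 down.
(2,2) = 8 − 7 = 1 completes the 8 across.
(3,2) = 7 − 1 = 6 completes the 7 across.

7, 1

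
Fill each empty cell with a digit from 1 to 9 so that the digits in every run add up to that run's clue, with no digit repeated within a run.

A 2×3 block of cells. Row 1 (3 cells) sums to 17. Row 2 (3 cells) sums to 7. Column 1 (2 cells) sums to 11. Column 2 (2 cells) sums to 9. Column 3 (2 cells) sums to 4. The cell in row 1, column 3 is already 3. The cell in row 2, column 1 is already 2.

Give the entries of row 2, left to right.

7 in 3 cells must be {1,2,4}; 4 in 2 cells must be {1,3}.
(1,1) = 11 − 2 = 9 completes the 11 down.
(1,2) = 17 − 12 = 5 completes the 17 across.
(2,2) = 9 − 5 = 4 completes the 9 down.
(2,3) = 7 − 6 = 1 completes the 7 across.

2 4 1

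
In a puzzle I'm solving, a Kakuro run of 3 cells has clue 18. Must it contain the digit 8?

Counterexample: {2,7,9} sums to 18 without using 8.

No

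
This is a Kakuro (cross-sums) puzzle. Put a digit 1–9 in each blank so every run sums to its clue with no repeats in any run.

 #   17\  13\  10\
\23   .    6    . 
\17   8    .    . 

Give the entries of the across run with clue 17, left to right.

23 in 3 cells must be {6,8,9}; 17 in 2 cells must be {8,9}.
R1C1 = 17 − 8 = 9 completes the 17 down.
R1C3 = 23 − 15 = 8 completes the 23 across.
R2C2 = 13 − 6 = 7 completes the 13 down.
R2C3 = 17 − 15 = 2 completes the 17 across.

8, 7, 2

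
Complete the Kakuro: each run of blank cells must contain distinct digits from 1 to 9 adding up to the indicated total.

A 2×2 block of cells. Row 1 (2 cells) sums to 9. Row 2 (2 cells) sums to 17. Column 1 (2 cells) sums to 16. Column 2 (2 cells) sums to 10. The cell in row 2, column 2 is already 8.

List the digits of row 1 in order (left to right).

17 in 2 cells must be {8,9}; 16 in 2 cells must be {7,9}.
The 9 across and the 16 down share only 7, so (1,1) = 7.
(1,2) = 9 − 7 = 2 completes the 9 across.
(2,1) = 17 − 8 = 9 completes the 17 across.

7 2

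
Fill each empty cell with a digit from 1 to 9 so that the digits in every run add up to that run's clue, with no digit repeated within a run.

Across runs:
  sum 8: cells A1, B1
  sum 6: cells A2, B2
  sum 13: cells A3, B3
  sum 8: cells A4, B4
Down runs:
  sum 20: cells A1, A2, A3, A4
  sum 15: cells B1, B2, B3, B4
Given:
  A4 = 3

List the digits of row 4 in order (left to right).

B4 = 8 − 3 = 5 completes the 8 across.
Nothing is forced directly, so branch on B2, whose candidates are 1 or 2. If B2 = 1: that forces A2 = 5, after which A1 would have to be in {1,2,3,5,6,7} for the 8 across but in {4,8} for the 20 down — contradiction. So B2 = 2.
A2 = 6 − 2 = 4 completes the 6 across.
B3 = 7: the only remaining digit allowed by both the 13 across and the 15 down.
B1 = 15 − 14 = 1 completes the 15 down.
A3 = 13 − 7 = 6 completes the 13 across.
A1 = 8 − 1 = 7 completes the 8 across.

3 5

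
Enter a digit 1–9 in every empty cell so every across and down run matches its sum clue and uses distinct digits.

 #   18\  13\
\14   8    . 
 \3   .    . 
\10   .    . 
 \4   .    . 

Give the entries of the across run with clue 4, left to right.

3 1

3 in 2 cells must be {1,2}; 4 in 2 cells must be {1,3}.
R1C2 = 14 − 8 = 6 completes the 14 across.
Given what's placed, R4C2 must be 1 to fit the 4 across and 13 down.
Given what's placed, R2C2 must be 2 to fit the 3 across and 13 down.
R3C2 = 13 − 9 = 4 completes the 13 down.
R4C1 = 4 − 1 = 3 completes the 4 across.
R2C1 = 3 − 2 = 1 completes the 3 across.
R3C1 = 10 − 4 = 6 completes the 10 across.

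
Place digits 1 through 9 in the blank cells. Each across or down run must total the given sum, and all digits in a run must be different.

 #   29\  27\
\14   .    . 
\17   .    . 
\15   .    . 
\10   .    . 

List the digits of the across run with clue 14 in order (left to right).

17 in 2 cells must be {8,9}; 29 in 4 cells must be {5,7,8,9}.
Nothing is forced directly, so branch on R4C1, whose candidates are 7 or 8 or 9. If R4C1 = 8: that forces R2C1 = 9, R2C2 = 8, R3C1 = 7, after which R3C2 would have to be in {8} for the 15 across but in {3,4,6,7,9} for the 27 down — contradiction. If R4C1 = 9: that forces R2C1 = 8, R2C2 = 9, R3C1 = 7, R3C2 = 8, after which R4C2 would have to be in {1} for the 10 across but in {3,4,6,7} for the 27 down — contradiction. So R4C1 = 7.
R4C2 = 10 − 7 = 3 completes the 10 across.
Nothing is forced directly, so branch on R1C2, whose candidates are 8 or 9. If R1C2 = 8: then R1C1 would have to be in {6} for the 14 across but in {5,8,9} for the 29 down — contradiction. So R1C2 = 9.
R1C1 = 14 − 9 = 5 completes the 14 across.

5, 9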